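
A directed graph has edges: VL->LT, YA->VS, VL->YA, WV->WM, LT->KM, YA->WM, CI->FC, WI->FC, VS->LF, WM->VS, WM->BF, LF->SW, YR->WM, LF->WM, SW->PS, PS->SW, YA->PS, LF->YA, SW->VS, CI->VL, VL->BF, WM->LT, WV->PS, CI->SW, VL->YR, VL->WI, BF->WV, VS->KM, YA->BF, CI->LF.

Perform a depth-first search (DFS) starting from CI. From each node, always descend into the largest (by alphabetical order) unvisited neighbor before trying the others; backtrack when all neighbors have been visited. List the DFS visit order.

Visit CI
CI → VL
VL → YR
YR → WM
WM → VS
VS → LF
LF → YA
YA → PS
PS → SW
YA → BF
BF → WV
VS → KM
WM → LT
VL → WI
WI → FC

CI, VL, YR, WM, VS, LF, YA, PS, SW, BF, WV, KM, LT, WI, FC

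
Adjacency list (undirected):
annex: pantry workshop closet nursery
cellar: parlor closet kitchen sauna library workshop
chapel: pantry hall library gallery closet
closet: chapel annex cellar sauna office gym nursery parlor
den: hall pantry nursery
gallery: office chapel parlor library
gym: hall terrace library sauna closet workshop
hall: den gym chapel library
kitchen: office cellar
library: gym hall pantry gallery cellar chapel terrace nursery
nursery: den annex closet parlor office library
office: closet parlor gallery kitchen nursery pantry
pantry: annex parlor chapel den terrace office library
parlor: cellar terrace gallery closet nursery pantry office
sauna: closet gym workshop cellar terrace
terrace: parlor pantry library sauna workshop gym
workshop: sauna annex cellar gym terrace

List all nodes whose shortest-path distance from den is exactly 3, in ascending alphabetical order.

Level 0: den
Level 1: hall, nursery, pantry
Level 2: annex, chapel, closet, gym, library, office, parlor, terrace
Level 3: cellar, gallery, kitchen, sauna, workshop

cellar, gallery, kitchen, sauna, workshop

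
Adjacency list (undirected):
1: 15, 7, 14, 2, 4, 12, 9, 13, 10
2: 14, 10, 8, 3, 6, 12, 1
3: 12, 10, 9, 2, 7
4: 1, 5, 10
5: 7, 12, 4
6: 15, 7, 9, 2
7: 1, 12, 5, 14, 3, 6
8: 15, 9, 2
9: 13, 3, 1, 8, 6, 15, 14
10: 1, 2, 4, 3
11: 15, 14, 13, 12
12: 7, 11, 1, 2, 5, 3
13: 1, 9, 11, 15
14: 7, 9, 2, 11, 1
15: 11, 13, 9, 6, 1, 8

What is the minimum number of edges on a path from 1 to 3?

2

Level 0: 1
Level 1: 2, 4, 7, 9, 10, 12, 13, 14, 15
Level 2: 3, 5, 6, 8, 11
3 first appears at level 2.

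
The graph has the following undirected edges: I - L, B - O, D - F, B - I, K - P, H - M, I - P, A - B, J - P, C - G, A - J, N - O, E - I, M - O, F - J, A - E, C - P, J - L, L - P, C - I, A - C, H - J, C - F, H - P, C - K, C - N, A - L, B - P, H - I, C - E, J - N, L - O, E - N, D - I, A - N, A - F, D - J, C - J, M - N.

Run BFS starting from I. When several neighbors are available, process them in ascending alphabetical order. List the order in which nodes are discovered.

I -> B -> C -> D -> E -> H -> L -> P -> A -> O -> F -> G -> J -> K -> N -> M

Visit I; enqueue B, C, D, E, H, L, P → queue [B, C, D, E, H, L, P]
Visit B; enqueue A, O → queue [C, D, E, H, L, P, A, O]
Visit C; enqueue F, G, J, K, N → queue [D, E, H, L, P, A, O, F, G, J, K, N]
Visit D → queue [E, H, L, P, A, O, F, G, J, K, N]
Visit E → queue [H, L, P, A, O, F, G, J, K, N]
Visit H; enqueue M → queue [L, P, A, O, F, G, J, K, N, M]
Visit L → queue [P, A, O, F, G, J, K, N, M]
Visit P → queue [A, O, F, G, J, K, N, M]
Visit A → queue [O, F, G, J, K, N, M]
Visit O → queue [F, G, J, K, N, M]
Visit F → queue [G, J, K, N, M]
Visit G → queue [J, K, N, M]
Visit J → queue [K, N, M]
Visit K → queue [N, M]
Visit N → queue [M]
Visit M → queue []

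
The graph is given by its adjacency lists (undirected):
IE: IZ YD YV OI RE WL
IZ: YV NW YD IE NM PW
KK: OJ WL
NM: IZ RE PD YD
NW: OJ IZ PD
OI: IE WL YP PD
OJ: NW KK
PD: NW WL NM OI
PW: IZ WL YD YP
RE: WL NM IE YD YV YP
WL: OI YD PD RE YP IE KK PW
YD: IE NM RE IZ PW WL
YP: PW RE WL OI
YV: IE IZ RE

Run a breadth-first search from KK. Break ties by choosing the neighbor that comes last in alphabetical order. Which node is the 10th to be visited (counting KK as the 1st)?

Visit KK; enqueue WL, OJ → queue [WL, OJ]
Visit WL; enqueue YP, YD, RE, PW, PD, OI, IE → queue [OJ, YP, YD, RE, PW, PD, OI, IE]
Visit OJ; enqueue NW → queue [YP, YD, RE, PW, PD, OI, IE, NW]
Visit YP → queue [YD, RE, PW, PD, OI, IE, NW]
Visit YD; enqueue NM, IZ → queue [RE, PW, PD, OI, IE, NW, NM, IZ]
Visit RE; enqueue YV → queue [PW, PD, OI, IE, NW, NM, IZ, YV]
Visit PW → queue [PD, OI, IE, NW, NM, IZ, YV]
Visit PD → queue [OI, IE, NW, NM, IZ, YV]
Visit OI → queue [IE, NW, NM, IZ, YV]
Visit IE → queue [NW, NM, IZ, YV]
Visit NW → queue [NM, IZ, YV]
Visit NM → queue [IZ, YV]
Visit IZ → queue [YV]
Visit YV → queue []

Visit order: KK, WL, OJ, YP, YD, RE, PW, PD, OI, IE, NW, NM, IZ, YV

IE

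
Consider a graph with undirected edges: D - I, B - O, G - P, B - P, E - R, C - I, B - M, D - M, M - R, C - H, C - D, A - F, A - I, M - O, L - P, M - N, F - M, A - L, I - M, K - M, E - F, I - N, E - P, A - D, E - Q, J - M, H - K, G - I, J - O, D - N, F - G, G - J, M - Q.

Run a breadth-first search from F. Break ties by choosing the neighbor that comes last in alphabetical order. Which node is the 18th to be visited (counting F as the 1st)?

C

Visit F; enqueue M, G, E, A → queue [M, G, E, A]
Visit M; enqueue R, Q, O, N, K, J, I, D, B → queue [G, E, A, R, Q, O, N, K, J, I, D, B]
Visit G; enqueue P → queue [E, A, R, Q, O, N, K, J, I, D, B, P]
Visit E → queue [A, R, Q, O, N, K, J, I, D, B, P]
Visit A; enqueue L → queue [R, Q, O, N, K, J, I, D, B, P, L]
Visit R → queue [Q, O, N, K, J, I, D, B, P, L]
Visit Q → queue [O, N, K, J, I, D, B, P, L]
Visit O → queue [N, K, J, I, D, B, P, L]
Visit N → queue [K, J, I, D, B, P, L]
Visit K; enqueue H → queue [J, I, D, B, P, L, H]
Visit J → queue [I, D, B, P, L, H]
Visit I; enqueue C → queue [D, B, P, L, H, C]
Visit D → queue [B, P, L, H, C]
Visit B → queue [P, L, H, C]
Visit P → queue [L, H, C]
Visit L → queue [H, C]
Visit H → queue [C]
Visit C → queue []

Visit order: F, M, G, E, A, R, Q, O, N, K, J, I, D, B, P, L, H, C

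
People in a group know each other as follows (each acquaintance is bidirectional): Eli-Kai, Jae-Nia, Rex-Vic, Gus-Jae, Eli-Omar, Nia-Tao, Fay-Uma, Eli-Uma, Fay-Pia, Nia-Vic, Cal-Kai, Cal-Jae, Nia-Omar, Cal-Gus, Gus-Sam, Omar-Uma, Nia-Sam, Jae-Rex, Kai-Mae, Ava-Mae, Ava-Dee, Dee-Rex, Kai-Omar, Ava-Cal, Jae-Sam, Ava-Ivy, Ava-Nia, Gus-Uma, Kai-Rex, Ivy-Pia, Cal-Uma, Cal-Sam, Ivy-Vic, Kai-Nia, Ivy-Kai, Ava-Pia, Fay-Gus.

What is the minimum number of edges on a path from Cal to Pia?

2

Level 0: Cal
Level 1: Ava, Gus, Jae, Kai, Sam, Uma
Level 2: Dee, Eli, Fay, Ivy, Mae, Nia, Omar, Pia, Rex
Level 3: Tao, Vic
Pia first appears at level 2.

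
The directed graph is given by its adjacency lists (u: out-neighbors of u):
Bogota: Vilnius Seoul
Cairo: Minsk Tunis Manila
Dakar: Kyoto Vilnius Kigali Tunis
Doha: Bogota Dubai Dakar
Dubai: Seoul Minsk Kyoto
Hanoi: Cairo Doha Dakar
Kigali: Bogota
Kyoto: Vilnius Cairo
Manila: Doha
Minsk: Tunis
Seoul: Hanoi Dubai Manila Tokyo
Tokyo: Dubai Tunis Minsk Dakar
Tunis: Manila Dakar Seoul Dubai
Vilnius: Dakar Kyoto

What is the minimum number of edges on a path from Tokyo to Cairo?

Level 0: Tokyo
Level 1: Dakar, Dubai, Minsk, Tunis
Level 2: Kigali, Kyoto, Manila, Seoul, Vilnius
Level 3: Bogota, Cairo, Doha, Hanoi
Cairo first appears at level 3.

3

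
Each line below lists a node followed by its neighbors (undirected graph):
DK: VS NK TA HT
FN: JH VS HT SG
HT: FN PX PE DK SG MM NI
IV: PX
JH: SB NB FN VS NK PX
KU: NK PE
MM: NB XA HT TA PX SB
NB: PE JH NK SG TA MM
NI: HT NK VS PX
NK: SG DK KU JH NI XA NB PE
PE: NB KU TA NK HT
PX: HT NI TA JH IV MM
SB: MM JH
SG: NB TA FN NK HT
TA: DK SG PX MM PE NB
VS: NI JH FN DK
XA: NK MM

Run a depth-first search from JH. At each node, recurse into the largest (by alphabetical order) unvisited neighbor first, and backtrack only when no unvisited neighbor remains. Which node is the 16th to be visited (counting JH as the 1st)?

Visit JH
JH → VS
VS → NI
NI → PX
PX → TA
TA → SG
SG → NK
NK → XA
XA → MM
MM → SB
MM → NB
NB → PE
PE → KU
PE → HT
HT → FN
HT → DK
PX → IV

Visit order: JH, VS, NI, PX, TA, SG, NK, XA, MM, SB, NB, PE, KU, HT, FN, DK, IV

DK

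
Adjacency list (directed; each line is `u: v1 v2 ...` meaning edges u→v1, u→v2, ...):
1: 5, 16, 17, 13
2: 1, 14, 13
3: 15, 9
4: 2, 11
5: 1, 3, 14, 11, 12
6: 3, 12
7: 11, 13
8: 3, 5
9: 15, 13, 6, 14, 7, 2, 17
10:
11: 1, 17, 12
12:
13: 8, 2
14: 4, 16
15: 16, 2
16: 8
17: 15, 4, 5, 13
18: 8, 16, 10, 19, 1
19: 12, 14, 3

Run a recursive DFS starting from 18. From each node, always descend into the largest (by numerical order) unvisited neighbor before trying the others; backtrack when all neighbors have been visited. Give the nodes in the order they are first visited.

18, 19, 14, 16, 8, 5, 12, 11, 17, 15, 2, 13, 1, 4, 3, 9, 7, 6, 10

Visit 18
18 → 19
19 → 14
14 → 16
16 → 8
8 → 5
5 → 12
5 → 11
11 → 17
17 → 15
15 → 2
2 → 13
2 → 1
17 → 4
5 → 3
3 → 9
9 → 7
9 → 6
18 → 10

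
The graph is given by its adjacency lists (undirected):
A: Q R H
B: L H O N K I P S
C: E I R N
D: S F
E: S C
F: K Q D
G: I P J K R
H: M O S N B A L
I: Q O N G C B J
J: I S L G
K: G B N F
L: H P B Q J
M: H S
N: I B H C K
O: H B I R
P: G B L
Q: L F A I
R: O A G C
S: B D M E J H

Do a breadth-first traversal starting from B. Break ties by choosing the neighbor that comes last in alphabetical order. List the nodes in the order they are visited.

B → S → P → O → N → L → K → I → H → M → J → E → D → G → R → C → Q → F → A

Visit B; enqueue S, P, O, N, L, K, I, H → queue [S, P, O, N, L, K, I, H]
Visit S; enqueue M, J, E, D → queue [P, O, N, L, K, I, H, M, J, E, D]
Visit P; enqueue G → queue [O, N, L, K, I, H, M, J, E, D, G]
Visit O; enqueue R → queue [N, L, K, I, H, M, J, E, D, G, R]
Visit N; enqueue C → queue [L, K, I, H, M, J, E, D, G, R, C]
Visit L; enqueue Q → queue [K, I, H, M, J, E, D, G, R, C, Q]
Visit K; enqueue F → queue [I, H, M, J, E, D, G, R, C, Q, F]
Visit I → queue [H, M, J, E, D, G, R, C, Q, F]
Visit H; enqueue A → queue [M, J, E, D, G, R, C, Q, F, A]
Visit M → queue [J, E, D, G, R, C, Q, F, A]
Visit J → queue [E, D, G, R, C, Q, F, A]
Visit E → queue [D, G, R, C, Q, F, A]
Visit D → queue [G, R, C, Q, F, A]
Visit G → queue [R, C, Q, F, A]
Visit R → queue [C, Q, F, A]
Visit C → queue [Q, F, A]
Visit Q → queue [F, A]
Visit F → queue [A]
Visit A → queue []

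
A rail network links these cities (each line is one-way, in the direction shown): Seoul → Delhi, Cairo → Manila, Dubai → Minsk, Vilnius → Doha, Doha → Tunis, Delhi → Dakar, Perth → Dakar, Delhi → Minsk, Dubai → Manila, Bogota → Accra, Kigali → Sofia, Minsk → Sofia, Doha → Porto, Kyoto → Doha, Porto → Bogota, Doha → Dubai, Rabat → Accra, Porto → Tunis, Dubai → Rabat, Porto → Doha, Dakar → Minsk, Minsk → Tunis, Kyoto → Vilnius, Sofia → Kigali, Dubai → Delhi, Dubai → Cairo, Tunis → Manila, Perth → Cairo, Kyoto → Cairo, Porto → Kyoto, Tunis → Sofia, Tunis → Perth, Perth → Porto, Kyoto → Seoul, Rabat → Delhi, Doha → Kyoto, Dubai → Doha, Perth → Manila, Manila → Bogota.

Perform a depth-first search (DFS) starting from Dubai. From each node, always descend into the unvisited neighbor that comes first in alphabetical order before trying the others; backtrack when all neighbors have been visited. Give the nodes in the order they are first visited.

Visit Dubai
Dubai → Cairo
Cairo → Manila
Manila → Bogota
Bogota → Accra
Dubai → Delhi
Delhi → Dakar
Dakar → Minsk
Minsk → Sofia
Sofia → Kigali
Minsk → Tunis
Tunis → Perth
Perth → Porto
Porto → Doha
Doha → Kyoto
Kyoto → Seoul
Kyoto → Vilnius
Dubai → Rabat

Dubai → Cairo → Manila → Bogota → Accra → Delhi → Dakar → Minsk → Sofia → Kigali → Tunis → Perth → Porto → Doha → Kyoto → Seoul → Vilnius → Rabat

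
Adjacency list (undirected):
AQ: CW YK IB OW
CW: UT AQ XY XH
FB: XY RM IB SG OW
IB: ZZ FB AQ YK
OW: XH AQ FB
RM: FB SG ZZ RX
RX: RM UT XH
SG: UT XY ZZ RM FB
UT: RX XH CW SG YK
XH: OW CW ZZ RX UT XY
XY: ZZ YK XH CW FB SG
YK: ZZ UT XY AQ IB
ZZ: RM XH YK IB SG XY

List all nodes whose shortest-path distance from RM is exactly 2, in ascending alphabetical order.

IB, OW, UT, XH, XY, YK

Level 0: RM
Level 1: FB, RX, SG, ZZ
Level 2: IB, OW, UT, XH, XY, YK
Level 3: AQ, CW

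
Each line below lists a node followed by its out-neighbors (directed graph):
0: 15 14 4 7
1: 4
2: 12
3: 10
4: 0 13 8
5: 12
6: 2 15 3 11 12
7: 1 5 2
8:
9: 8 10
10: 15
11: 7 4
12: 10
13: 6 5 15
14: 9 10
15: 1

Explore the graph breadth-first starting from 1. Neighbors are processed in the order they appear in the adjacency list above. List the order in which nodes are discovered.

1, 4, 0, 13, 8, 15, 14, 7, 6, 5, 9, 10, 2, 3, 11, 12

Visit 1; enqueue 4 → queue [4]
Visit 4; enqueue 0, 13, 8 → queue [0, 13, 8]
Visit 0; enqueue 15, 14, 7 → queue [13, 8, 15, 14, 7]
Visit 13; enqueue 6, 5 → queue [8, 15, 14, 7, 6, 5]
Visit 8 → queue [15, 14, 7, 6, 5]
Visit 15 → queue [14, 7, 6, 5]
Visit 14; enqueue 9, 10 → queue [7, 6, 5, 9, 10]
Visit 7; enqueue 2 → queue [6, 5, 9, 10, 2]
Visit 6; enqueue 3, 11, 12 → queue [5, 9, 10, 2, 3, 11, 12]
Visit 5 → queue [9, 10, 2, 3, 11, 12]
Visit 9 → queue [10, 2, 3, 11, 12]
Visit 10 → queue [2, 3, 11, 12]
Visit 2 → queue [3, 11, 12]
Visit 3 → queue [11, 12]
Visit 11 → queue [12]
Visit 12 → queue []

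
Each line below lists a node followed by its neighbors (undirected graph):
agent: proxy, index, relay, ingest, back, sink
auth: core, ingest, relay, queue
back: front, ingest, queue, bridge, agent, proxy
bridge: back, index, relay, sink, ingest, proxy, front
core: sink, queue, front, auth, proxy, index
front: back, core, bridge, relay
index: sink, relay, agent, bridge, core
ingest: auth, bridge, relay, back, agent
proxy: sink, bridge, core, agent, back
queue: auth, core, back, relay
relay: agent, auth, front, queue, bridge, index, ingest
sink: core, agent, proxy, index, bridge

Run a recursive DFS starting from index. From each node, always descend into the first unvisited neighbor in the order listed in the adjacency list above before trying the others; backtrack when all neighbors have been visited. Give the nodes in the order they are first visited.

Visit index
index → sink
sink → core
core → queue
queue → auth
auth → ingest
ingest → bridge
bridge → back
back → front
front → relay
relay → agent
agent → proxy

index, sink, core, queue, auth, ingest, bridge, back, front, relay, agent, proxy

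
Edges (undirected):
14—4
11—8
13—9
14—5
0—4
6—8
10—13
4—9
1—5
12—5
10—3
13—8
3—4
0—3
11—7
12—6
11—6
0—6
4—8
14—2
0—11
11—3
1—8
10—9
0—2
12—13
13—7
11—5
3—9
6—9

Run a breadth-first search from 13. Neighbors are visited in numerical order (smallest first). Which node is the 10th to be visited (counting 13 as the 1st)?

6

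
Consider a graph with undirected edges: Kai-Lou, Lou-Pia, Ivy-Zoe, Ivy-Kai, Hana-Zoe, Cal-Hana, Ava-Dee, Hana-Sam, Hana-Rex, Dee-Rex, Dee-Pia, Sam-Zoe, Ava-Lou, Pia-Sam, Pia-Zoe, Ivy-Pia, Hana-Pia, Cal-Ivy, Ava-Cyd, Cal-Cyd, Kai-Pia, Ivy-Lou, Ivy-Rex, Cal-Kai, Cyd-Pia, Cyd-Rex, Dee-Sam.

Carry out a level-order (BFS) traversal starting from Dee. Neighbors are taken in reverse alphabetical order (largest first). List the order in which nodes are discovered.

Dee, Sam, Rex, Pia, Ava, Zoe, Hana, Ivy, Cyd, Lou, Kai, Cal

Visit Dee; enqueue Sam, Rex, Pia, Ava → queue [Sam, Rex, Pia, Ava]
Visit Sam; enqueue Zoe, Hana → queue [Rex, Pia, Ava, Zoe, Hana]
Visit Rex; enqueue Ivy, Cyd → queue [Pia, Ava, Zoe, Hana, Ivy, Cyd]
Visit Pia; enqueue Lou, Kai → queue [Ava, Zoe, Hana, Ivy, Cyd, Lou, Kai]
Visit Ava → queue [Zoe, Hana, Ivy, Cyd, Lou, Kai]
Visit Zoe → queue [Hana, Ivy, Cyd, Lou, Kai]
Visit Hana; enqueue Cal → queue [Ivy, Cyd, Lou, Kai, Cal]
Visit Ivy → queue [Cyd, Lou, Kai, Cal]
Visit Cyd → queue [Lou, Kai, Cal]
Visit Lou → queue [Kai, Cal]
Visit Kai → queue [Cal]
Visit Cal → queue []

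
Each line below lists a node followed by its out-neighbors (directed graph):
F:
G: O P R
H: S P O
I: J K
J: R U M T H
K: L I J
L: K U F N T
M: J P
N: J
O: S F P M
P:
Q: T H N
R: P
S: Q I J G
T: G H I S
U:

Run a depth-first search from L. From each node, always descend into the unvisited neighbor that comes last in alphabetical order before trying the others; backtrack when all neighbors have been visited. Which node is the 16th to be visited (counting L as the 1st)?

Visit L
L → U
L → T
T → S
S → Q
Q → N
N → J
J → R
R → P
J → M
J → H
H → O
O → F
S → I
I → K
S → G

Visit order: L, U, T, S, Q, N, J, R, P, M, H, O, F, I, K, G

G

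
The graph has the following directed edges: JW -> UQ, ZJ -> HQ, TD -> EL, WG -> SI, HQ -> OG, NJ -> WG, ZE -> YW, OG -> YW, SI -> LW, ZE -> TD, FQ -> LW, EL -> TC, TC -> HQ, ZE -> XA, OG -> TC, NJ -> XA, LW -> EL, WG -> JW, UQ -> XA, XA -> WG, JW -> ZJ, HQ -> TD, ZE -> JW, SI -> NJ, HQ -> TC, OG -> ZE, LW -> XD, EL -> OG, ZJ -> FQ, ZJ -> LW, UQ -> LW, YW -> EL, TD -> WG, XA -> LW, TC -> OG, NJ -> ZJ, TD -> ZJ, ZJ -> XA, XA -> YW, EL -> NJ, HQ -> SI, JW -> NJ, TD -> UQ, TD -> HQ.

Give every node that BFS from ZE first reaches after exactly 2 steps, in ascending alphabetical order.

Level 0: ZE
Level 1: JW, TD, XA, YW
Level 2: EL, HQ, LW, NJ, UQ, WG, ZJ
Level 3: FQ, OG, SI, TC, XD

EL, HQ, LW, NJ, UQ, WG, ZJ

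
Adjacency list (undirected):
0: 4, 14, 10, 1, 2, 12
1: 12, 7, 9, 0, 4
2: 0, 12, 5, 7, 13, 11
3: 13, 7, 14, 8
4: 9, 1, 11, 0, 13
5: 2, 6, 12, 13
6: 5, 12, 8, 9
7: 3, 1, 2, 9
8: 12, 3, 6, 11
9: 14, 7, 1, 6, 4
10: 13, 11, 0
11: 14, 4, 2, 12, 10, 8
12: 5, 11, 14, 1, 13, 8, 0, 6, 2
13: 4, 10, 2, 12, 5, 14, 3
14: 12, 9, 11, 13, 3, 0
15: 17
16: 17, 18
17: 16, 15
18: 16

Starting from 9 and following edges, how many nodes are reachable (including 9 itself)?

BFS from 9 visits: 9, 1, 4, 6, 7, 14, 0, 12, 11, 13, 5, 8, 2, 3, 10
Reachable nodes: 15 of 19 total.

15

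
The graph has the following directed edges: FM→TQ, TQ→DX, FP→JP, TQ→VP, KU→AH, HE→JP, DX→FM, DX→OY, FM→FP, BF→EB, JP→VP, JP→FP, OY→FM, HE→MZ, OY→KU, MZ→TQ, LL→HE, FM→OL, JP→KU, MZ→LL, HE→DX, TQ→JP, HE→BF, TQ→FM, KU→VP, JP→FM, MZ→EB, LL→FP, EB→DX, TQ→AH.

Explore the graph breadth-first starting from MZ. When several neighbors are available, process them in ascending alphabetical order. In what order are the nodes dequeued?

MZ → EB → LL → TQ → DX → FP → HE → AH → FM → JP → VP → OY → BF → OL → KU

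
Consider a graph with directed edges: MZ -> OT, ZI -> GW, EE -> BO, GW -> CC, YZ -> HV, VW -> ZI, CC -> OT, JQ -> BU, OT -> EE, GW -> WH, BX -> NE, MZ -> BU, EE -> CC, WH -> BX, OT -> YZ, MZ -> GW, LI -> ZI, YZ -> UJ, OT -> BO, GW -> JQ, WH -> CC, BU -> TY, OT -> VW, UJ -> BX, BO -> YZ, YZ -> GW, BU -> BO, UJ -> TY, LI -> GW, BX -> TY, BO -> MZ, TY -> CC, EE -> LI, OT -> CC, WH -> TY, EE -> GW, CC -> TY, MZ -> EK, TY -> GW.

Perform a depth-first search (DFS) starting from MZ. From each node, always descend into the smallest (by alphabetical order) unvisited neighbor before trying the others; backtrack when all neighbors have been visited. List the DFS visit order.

MZ -> BU -> BO -> YZ -> GW -> CC -> OT -> EE -> LI -> ZI -> VW -> TY -> JQ -> WH -> BX -> NE -> HV -> UJ -> EK

Visit MZ
MZ → BU
BU → BO
BO → YZ
YZ → GW
GW → CC
CC → OT
OT → EE
EE → LI
LI → ZI
OT → VW
CC → TY
GW → JQ
GW → WH
WH → BX
BX → NE
YZ → HV
YZ → UJ
MZ → EK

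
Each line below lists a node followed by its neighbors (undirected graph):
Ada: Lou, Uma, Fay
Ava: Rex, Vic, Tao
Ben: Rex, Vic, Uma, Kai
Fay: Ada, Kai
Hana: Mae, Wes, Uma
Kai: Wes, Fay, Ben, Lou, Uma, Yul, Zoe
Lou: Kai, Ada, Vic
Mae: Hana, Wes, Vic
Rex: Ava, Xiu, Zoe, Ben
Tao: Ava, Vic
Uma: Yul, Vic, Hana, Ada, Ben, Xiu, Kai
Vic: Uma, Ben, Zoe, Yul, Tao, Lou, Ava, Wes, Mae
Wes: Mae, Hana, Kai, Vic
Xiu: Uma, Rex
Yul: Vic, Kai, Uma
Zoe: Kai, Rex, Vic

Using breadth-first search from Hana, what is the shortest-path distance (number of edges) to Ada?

2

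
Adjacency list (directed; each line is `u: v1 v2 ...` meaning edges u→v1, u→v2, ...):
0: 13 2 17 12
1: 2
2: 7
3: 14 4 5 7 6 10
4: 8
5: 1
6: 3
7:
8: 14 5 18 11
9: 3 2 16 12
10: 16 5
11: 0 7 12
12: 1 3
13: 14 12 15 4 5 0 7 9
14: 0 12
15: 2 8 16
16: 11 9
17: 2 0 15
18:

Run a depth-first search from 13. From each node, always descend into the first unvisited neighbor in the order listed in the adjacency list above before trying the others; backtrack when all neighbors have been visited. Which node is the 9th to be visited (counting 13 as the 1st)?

5

Visit 13
13 → 14
14 → 0
0 → 2
2 → 7
0 → 17
17 → 15
15 → 8
8 → 5
5 → 1
8 → 18
8 → 11
11 → 12
12 → 3
3 → 4
3 → 6
3 → 10
10 → 16
16 → 9

Visit order: 13, 14, 0, 2, 7, 17, 15, 8, 5, 1, 18, 11, 12, 3, 4, 6, 10, 16, 9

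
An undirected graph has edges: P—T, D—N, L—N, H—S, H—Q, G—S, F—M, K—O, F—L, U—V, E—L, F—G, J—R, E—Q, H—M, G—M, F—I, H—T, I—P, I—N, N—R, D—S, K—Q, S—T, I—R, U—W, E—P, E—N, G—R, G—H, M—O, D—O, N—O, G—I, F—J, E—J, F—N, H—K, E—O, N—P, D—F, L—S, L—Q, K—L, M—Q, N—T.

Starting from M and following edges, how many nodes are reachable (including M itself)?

17

BFS from M visits: M, Q, O, H, G, F, L, K, E, N, D, T, S, R, I, J, P
Reachable nodes: 17 of 20 total.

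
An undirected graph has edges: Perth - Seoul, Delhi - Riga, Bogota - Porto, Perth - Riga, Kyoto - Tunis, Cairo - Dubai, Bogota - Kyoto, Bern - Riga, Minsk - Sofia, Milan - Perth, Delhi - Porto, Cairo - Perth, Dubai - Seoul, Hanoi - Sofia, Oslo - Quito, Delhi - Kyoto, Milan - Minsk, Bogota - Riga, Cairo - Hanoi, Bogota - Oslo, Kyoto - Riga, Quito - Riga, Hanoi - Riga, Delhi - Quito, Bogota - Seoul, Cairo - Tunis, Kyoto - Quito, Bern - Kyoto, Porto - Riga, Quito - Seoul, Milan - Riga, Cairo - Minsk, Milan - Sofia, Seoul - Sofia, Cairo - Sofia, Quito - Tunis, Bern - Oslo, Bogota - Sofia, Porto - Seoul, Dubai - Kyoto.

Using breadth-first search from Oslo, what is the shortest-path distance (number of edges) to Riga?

Level 0: Oslo
Level 1: Bern, Bogota, Quito
Level 2: Delhi, Kyoto, Porto, Riga, Seoul, Sofia, Tunis
Level 3: Cairo, Dubai, Hanoi, Milan, Minsk, Perth
Riga first appears at level 2.

2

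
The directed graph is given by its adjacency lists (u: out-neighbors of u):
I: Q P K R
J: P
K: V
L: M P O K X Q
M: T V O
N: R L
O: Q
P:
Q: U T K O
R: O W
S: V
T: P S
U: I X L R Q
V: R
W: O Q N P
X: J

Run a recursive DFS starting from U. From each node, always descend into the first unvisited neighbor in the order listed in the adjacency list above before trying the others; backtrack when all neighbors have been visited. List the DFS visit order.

Visit U
U → I
I → Q
Q → T
T → P
T → S
S → V
V → R
R → O
R → W
W → N
N → L
L → M
L → K
L → X
X → J

U → I → Q → T → P → S → V → R → O → W → N → L → M → K → X → J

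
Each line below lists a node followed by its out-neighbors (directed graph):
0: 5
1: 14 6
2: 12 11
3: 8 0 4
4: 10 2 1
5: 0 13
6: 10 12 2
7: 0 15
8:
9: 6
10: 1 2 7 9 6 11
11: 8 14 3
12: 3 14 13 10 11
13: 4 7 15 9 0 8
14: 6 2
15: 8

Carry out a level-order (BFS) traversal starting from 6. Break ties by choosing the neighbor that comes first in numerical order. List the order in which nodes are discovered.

6 -> 2 -> 10 -> 12 -> 11 -> 1 -> 7 -> 9 -> 3 -> 13 -> 14 -> 8 -> 0 -> 15 -> 4 -> 5

Visit 6; enqueue 2, 10, 12 → queue [2, 10, 12]
Visit 2; enqueue 11 → queue [10, 12, 11]
Visit 10; enqueue 1, 7, 9 → queue [12, 11, 1, 7, 9]
Visit 12; enqueue 3, 13, 14 → queue [11, 1, 7, 9, 3, 13, 14]
Visit 11; enqueue 8 → queue [1, 7, 9, 3, 13, 14, 8]
Visit 1 → queue [7, 9, 3, 13, 14, 8]
Visit 7; enqueue 0, 15 → queue [9, 3, 13, 14, 8, 0, 15]
Visit 9 → queue [3, 13, 14, 8, 0, 15]
Visit 3; enqueue 4 → queue [13, 14, 8, 0, 15, 4]
Visit 13 → queue [14, 8, 0, 15, 4]
Visit 14 → queue [8, 0, 15, 4]
Visit 8 → queue [0, 15, 4]
Visit 0; enqueue 5 → queue [15, 4, 5]
Visit 15 → queue [4, 5]
Visit 4 → queue [5]
Visit 5 → queue []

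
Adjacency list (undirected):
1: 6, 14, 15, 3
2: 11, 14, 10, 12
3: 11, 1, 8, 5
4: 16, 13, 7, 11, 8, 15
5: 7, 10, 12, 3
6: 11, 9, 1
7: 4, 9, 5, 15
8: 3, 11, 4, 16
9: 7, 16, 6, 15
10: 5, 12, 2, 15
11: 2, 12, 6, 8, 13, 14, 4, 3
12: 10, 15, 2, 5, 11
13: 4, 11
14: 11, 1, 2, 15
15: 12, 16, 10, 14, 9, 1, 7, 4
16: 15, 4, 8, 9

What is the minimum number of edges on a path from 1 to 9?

Level 0: 1
Level 1: 3, 6, 14, 15
Level 2: 2, 4, 5, 7, 8, 9, 10, 11, 12, 16
Level 3: 13
9 first appears at level 2.

2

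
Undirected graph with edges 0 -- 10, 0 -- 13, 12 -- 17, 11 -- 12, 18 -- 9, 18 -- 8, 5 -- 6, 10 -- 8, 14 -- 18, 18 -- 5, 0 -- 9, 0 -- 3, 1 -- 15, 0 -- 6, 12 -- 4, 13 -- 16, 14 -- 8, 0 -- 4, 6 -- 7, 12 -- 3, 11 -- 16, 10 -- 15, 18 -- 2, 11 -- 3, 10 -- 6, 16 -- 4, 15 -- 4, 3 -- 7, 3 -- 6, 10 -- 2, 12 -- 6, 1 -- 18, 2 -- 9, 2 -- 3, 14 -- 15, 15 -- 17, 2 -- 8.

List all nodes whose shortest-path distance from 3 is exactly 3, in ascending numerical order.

1, 14, 15

Level 0: 3
Level 1: 0, 2, 6, 7, 11, 12
Level 2: 4, 5, 8, 9, 10, 13, 16, 17, 18
Level 3: 1, 14, 15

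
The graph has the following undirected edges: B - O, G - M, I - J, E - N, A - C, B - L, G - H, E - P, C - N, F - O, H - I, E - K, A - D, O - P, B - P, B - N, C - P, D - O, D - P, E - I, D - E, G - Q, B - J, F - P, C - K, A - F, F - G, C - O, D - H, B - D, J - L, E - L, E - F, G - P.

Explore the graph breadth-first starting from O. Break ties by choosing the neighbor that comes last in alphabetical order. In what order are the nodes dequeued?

Visit O; enqueue P, F, D, C, B → queue [P, F, D, C, B]
Visit P; enqueue G, E → queue [F, D, C, B, G, E]
Visit F; enqueue A → queue [D, C, B, G, E, A]
Visit D; enqueue H → queue [C, B, G, E, A, H]
Visit C; enqueue N, K → queue [B, G, E, A, H, N, K]
Visit B; enqueue L, J → queue [G, E, A, H, N, K, L, J]
Visit G; enqueue Q, M → queue [E, A, H, N, K, L, J, Q, M]
Visit E; enqueue I → queue [A, H, N, K, L, J, Q, M, I]
Visit A → queue [H, N, K, L, J, Q, M, I]
Visit H → queue [N, K, L, J, Q, M, I]
Visit N → queue [K, L, J, Q, M, I]
Visit K → queue [L, J, Q, M, I]
Visit L → queue [J, Q, M, I]
Visit J → queue [Q, M, I]
Visit Q → queue [M, I]
Visit M → queue [I]
Visit I → queue []

O, P, F, D, C, B, G, E, A, H, N, K, L, J, Q, M, I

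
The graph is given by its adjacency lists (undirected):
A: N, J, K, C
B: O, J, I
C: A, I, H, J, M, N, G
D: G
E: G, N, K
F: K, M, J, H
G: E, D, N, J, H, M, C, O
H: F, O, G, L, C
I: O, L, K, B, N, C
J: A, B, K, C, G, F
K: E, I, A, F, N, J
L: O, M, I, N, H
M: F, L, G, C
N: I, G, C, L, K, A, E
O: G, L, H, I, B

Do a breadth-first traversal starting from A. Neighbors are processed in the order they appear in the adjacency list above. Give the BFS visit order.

Visit A; enqueue N, J, K, C → queue [N, J, K, C]
Visit N; enqueue I, G, L, E → queue [J, K, C, I, G, L, E]
Visit J; enqueue B, F → queue [K, C, I, G, L, E, B, F]
Visit K → queue [C, I, G, L, E, B, F]
Visit C; enqueue H, M → queue [I, G, L, E, B, F, H, M]
Visit I; enqueue O → queue [G, L, E, B, F, H, M, O]
Visit G; enqueue D → queue [L, E, B, F, H, M, O, D]
Visit L → queue [E, B, F, H, M, O, D]
Visit E → queue [B, F, H, M, O, D]
Visit B → queue [F, H, M, O, D]
Visit F → queue [H, M, O, D]
Visit H → queue [M, O, D]
Visit M → queue [O, D]
Visit O → queue [D]
Visit D → queue []

A → N → J → K → C → I → G → L → E → B → F → H → M → O → D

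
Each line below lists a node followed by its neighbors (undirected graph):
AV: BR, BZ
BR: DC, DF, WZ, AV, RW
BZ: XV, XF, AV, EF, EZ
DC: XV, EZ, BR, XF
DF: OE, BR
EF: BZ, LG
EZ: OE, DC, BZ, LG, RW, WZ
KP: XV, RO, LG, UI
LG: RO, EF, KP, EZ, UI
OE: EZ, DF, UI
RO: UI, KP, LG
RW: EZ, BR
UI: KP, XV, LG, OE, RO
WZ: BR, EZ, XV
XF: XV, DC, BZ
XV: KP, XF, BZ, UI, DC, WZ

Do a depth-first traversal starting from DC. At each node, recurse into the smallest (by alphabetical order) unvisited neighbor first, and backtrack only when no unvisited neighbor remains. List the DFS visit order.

Visit DC
DC → BR
BR → AV
AV → BZ
BZ → EF
EF → LG
LG → EZ
EZ → OE
OE → DF
OE → UI
UI → KP
KP → RO
KP → XV
XV → WZ
XV → XF
EZ → RW

DC BR AV BZ EF LG EZ OE DF UI KP RO XV WZ XF RW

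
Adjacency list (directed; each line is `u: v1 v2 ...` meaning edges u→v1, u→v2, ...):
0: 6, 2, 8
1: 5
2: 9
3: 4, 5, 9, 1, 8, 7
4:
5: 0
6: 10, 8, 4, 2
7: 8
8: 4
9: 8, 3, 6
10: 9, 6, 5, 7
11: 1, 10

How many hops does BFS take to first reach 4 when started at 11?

Level 0: 11
Level 1: 1, 10
Level 2: 5, 6, 7, 9
Level 3: 0, 2, 3, 4, 8
4 first appears at level 3.

3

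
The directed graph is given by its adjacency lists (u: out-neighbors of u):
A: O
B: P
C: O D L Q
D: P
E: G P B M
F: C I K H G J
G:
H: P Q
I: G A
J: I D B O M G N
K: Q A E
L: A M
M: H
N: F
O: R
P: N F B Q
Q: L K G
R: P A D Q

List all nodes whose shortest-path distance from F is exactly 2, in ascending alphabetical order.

A, B, D, E, L, M, N, O, P, Q

Level 0: F
Level 1: C, G, H, I, J, K
Level 2: A, B, D, E, L, M, N, O, P, Q
Level 3: R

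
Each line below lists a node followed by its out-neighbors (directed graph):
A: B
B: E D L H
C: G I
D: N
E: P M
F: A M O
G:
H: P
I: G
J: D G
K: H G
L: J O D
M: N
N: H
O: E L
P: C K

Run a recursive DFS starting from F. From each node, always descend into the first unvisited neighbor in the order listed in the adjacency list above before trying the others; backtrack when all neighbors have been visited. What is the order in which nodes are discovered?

F A B E P C G I K H M N D L J O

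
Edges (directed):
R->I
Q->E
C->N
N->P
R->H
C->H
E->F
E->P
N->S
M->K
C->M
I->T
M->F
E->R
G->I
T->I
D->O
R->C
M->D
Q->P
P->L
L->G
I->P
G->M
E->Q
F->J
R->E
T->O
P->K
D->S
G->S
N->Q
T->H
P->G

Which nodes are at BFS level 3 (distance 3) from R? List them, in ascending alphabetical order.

D, G, J, K, L, O, S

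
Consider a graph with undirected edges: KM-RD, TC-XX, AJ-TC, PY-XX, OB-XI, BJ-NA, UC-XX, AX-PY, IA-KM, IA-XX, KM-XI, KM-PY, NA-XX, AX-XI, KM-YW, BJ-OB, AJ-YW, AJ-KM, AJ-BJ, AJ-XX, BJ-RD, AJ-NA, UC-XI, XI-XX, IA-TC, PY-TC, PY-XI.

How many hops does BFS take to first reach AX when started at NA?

Level 0: NA
Level 1: AJ, BJ, XX
Level 2: IA, KM, OB, PY, RD, TC, UC, XI, YW
Level 3: AX
AX first appears at level 3.

3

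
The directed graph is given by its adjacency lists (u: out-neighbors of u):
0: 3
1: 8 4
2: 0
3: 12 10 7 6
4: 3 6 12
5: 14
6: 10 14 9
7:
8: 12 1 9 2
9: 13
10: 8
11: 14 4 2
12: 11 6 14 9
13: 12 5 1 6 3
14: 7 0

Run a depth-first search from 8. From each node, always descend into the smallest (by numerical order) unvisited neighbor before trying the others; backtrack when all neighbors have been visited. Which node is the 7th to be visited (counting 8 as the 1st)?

13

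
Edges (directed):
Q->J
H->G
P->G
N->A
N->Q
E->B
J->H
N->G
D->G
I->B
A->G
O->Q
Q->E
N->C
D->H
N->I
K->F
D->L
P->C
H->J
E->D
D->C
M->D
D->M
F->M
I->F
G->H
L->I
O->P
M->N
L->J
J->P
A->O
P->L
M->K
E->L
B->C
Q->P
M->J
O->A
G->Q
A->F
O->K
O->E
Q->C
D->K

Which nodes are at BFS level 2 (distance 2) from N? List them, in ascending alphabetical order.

B, E, F, H, J, O, P

Level 0: N
Level 1: A, C, G, I, Q
Level 2: B, E, F, H, J, O, P
Level 3: D, K, L, M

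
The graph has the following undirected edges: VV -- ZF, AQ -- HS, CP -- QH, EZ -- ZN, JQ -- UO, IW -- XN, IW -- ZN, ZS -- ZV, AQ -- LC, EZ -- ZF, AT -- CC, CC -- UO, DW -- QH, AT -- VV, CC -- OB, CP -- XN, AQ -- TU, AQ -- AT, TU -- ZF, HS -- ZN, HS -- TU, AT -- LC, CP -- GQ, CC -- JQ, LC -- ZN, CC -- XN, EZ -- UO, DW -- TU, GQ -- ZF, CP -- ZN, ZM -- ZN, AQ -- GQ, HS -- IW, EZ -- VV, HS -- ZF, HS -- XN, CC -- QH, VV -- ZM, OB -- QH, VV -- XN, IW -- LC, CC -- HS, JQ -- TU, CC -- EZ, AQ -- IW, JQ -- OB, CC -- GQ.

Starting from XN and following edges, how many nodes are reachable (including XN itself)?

BFS from XN visits: XN, VV, IW, HS, CP, CC, ZM, ZF, EZ, AT, ZN, LC, AQ, TU, QH, GQ, UO, OB, JQ, DW
Reachable nodes: 20 of 22 total.

20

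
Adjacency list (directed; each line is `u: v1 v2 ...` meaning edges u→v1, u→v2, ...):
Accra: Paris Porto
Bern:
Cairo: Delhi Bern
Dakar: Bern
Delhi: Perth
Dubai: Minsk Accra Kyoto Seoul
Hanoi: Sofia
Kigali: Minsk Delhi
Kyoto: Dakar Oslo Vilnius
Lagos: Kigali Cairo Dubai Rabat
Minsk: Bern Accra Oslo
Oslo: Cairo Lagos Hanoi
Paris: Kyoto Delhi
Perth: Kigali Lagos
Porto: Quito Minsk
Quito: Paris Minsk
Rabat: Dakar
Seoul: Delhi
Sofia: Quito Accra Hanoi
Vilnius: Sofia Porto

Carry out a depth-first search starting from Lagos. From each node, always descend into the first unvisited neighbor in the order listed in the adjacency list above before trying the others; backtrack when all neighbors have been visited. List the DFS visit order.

Visit Lagos
Lagos → Kigali
Kigali → Minsk
Minsk → Bern
Minsk → Accra
Accra → Paris
Paris → Kyoto
Kyoto → Dakar
Kyoto → Oslo
Oslo → Cairo
Cairo → Delhi
Delhi → Perth
Oslo → Hanoi
Hanoi → Sofia
Sofia → Quito
Kyoto → Vilnius
Vilnius → Porto
Lagos → Dubai
Dubai → Seoul
Lagos → Rabat

Lagos, Kigali, Minsk, Bern, Accra, Paris, Kyoto, Dakar, Oslo, Cairo, Delhi, Perth, Hanoi, Sofia, Quito, Vilnius, Porto, Dubai, Seoul, Rabat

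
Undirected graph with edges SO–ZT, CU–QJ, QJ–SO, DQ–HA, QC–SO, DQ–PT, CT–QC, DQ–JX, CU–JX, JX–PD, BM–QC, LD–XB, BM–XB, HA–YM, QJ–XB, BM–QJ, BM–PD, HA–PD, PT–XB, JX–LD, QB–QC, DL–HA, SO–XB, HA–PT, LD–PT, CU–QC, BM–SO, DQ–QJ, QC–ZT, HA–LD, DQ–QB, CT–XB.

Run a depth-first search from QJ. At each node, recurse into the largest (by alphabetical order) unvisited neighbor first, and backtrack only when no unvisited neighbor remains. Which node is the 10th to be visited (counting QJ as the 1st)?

JX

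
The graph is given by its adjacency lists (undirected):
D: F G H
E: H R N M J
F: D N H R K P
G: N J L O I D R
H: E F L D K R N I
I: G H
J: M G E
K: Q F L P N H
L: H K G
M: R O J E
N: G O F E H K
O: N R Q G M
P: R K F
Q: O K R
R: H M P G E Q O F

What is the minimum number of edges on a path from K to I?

Level 0: K
Level 1: F, H, L, N, P, Q
Level 2: D, E, G, I, O, R
Level 3: J, M
I first appears at level 2.

2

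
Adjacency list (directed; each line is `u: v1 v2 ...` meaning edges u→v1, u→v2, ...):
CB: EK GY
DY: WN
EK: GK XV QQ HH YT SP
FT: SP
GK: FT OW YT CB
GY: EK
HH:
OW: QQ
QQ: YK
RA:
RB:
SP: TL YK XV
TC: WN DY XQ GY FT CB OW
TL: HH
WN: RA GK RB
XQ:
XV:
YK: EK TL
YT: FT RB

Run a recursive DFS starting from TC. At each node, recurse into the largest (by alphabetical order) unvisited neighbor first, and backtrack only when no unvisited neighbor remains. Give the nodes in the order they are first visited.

TC → XQ → WN → RB → RA → GK → YT → FT → SP → YK → TL → HH → EK → XV → QQ → OW → CB → GY → DY

Visit TC
TC → XQ
TC → WN
WN → RB
WN → RA
WN → GK
GK → YT
YT → FT
FT → SP
SP → YK
YK → TL
TL → HH
YK → EK
EK → XV
EK → QQ
GK → OW
GK → CB
CB → GY
TC → DY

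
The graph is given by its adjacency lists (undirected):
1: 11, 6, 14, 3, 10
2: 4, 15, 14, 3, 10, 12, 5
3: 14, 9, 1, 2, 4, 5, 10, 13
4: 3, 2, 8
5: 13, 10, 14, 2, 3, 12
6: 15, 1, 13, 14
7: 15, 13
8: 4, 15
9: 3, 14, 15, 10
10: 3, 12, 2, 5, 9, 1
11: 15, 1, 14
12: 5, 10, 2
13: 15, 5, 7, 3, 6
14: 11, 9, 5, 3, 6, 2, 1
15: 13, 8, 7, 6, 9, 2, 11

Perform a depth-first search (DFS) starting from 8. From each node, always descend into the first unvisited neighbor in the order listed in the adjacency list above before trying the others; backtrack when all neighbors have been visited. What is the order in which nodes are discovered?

8 → 4 → 3 → 14 → 11 → 15 → 13 → 5 → 10 → 12 → 2 → 9 → 1 → 6 → 7

Visit 8
8 → 4
4 → 3
3 → 14
14 → 11
11 → 15
15 → 13
13 → 5
5 → 10
10 → 12
12 → 2
10 → 9
10 → 1
1 → 6
13 → 7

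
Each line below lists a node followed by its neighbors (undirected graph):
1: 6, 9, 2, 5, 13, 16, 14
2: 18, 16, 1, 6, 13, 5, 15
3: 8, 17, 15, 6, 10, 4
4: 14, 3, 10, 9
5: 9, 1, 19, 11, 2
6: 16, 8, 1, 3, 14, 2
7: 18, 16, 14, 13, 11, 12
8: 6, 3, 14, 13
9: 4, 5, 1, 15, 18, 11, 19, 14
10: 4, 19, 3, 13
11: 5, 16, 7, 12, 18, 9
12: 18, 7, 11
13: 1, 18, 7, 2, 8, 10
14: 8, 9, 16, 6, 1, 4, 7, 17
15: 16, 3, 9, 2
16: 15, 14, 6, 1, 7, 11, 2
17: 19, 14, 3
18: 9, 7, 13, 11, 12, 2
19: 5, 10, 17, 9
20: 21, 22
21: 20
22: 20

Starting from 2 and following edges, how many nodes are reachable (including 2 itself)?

BFS from 2 visits: 2, 1, 5, 6, 13, 15, 16, 18, 9, 14, 11, 19, 3, 8, 7, 10, 12, 4, 17
Reachable nodes: 19 of 22 total.

19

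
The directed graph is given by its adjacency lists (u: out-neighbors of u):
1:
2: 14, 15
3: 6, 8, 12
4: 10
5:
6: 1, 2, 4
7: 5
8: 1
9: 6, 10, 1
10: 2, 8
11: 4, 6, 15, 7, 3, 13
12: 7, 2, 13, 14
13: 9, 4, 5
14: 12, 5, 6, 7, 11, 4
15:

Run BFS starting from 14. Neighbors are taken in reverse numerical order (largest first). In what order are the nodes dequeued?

14 12 11 7 6 5 4 13 2 15 3 1 10 9 8

Visit 14; enqueue 12, 11, 7, 6, 5, 4 → queue [12, 11, 7, 6, 5, 4]
Visit 12; enqueue 13, 2 → queue [11, 7, 6, 5, 4, 13, 2]
Visit 11; enqueue 15, 3 → queue [7, 6, 5, 4, 13, 2, 15, 3]
Visit 7 → queue [6, 5, 4, 13, 2, 15, 3]
Visit 6; enqueue 1 → queue [5, 4, 13, 2, 15, 3, 1]
Visit 5 → queue [4, 13, 2, 15, 3, 1]
Visit 4; enqueue 10 → queue [13, 2, 15, 3, 1, 10]
Visit 13; enqueue 9 → queue [2, 15, 3, 1, 10, 9]
Visit 2 → queue [15, 3, 1, 10, 9]
Visit 15 → queue [3, 1, 10, 9]
Visit 3; enqueue 8 → queue [1, 10, 9, 8]
Visit 1 → queue [10, 9, 8]
Visit 10 → queue [9, 8]
Visit 9 → queue [8]
Visit 8 → queue []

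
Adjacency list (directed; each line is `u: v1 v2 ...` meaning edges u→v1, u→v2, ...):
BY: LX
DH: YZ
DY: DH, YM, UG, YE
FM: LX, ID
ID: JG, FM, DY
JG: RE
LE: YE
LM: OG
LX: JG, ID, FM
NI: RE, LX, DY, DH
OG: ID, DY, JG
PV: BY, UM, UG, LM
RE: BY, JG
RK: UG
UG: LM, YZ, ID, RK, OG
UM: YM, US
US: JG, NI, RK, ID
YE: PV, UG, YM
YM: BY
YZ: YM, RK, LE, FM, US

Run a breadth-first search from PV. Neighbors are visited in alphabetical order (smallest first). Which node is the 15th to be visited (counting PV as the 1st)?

Visit PV; enqueue BY, LM, UG, UM → queue [BY, LM, UG, UM]
Visit BY; enqueue LX → queue [LM, UG, UM, LX]
Visit LM; enqueue OG → queue [UG, UM, LX, OG]
Visit UG; enqueue ID, RK, YZ → queue [UM, LX, OG, ID, RK, YZ]
Visit UM; enqueue US, YM → queue [LX, OG, ID, RK, YZ, US, YM]
Visit LX; enqueue FM, JG → queue [OG, ID, RK, YZ, US, YM, FM, JG]
Visit OG; enqueue DY → queue [ID, RK, YZ, US, YM, FM, JG, DY]
Visit ID → queue [RK, YZ, US, YM, FM, JG, DY]
Visit RK → queue [YZ, US, YM, FM, JG, DY]
Visit YZ; enqueue LE → queue [US, YM, FM, JG, DY, LE]
Visit US; enqueue NI → queue [YM, FM, JG, DY, LE, NI]
Visit YM → queue [FM, JG, DY, LE, NI]
Visit FM → queue [JG, DY, LE, NI]
Visit JG; enqueue RE → queue [DY, LE, NI, RE]
Visit DY; enqueue DH, YE → queue [LE, NI, RE, DH, YE]
Visit LE → queue [NI, RE, DH, YE]
Visit NI → queue [RE, DH, YE]
Visit RE → queue [DH, YE]
Visit DH → queue [YE]
Visit YE → queue []

Visit order: PV, BY, LM, UG, UM, LX, OG, ID, RK, YZ, US, YM, FM, JG, DY, LE, NI, RE, DH, YE

DY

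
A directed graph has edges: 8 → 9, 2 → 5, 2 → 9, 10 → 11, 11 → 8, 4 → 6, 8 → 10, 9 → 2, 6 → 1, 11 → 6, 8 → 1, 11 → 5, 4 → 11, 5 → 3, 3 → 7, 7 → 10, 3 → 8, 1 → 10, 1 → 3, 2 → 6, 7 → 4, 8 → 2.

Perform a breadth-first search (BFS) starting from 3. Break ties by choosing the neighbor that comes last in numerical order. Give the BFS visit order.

Visit 3; enqueue 8, 7 → queue [8, 7]
Visit 8; enqueue 10, 9, 2, 1 → queue [7, 10, 9, 2, 1]
Visit 7; enqueue 4 → queue [10, 9, 2, 1, 4]
Visit 10; enqueue 11 → queue [9, 2, 1, 4, 11]
Visit 9 → queue [2, 1, 4, 11]
Visit 2; enqueue 6, 5 → queue [1, 4, 11, 6, 5]
Visit 1 → queue [4, 11, 6, 5]
Visit 4 → queue [11, 6, 5]
Visit 11 → queue [6, 5]
Visit 6 → queue [5]
Visit 5 → queue []

3 8 7 10 9 2 1 4 11 6 5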